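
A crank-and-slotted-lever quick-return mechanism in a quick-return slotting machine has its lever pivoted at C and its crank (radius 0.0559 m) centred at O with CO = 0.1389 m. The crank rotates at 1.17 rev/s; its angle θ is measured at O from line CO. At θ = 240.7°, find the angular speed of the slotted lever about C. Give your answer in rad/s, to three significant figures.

0.335

ω = 7.351 rad/s (from 1.17 rev/s).
Crank pin A relative to C: A = (d + r cosθ, r sinθ); lever angle φ = atan2(r sinθ, d + r cosθ).
Differentiating tanφ: φ̇ = rω(d cosθ + r)/(d² + r² + 2dr cosθ).
d² + r² + 2dr cosθ = |CA|² = 0.0148184 m²;  d cosθ + r = -0.012075 m.
|ω_lever| = |0.0559·7.351·-0.012075| / 0.0148184 = 0.33487 rad/s.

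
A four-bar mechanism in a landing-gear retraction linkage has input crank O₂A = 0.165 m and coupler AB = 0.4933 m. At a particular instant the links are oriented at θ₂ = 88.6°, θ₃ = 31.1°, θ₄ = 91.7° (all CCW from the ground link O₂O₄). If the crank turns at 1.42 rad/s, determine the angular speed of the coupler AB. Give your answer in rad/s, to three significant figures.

ω₂ = 1.42 rad/s
Differentiating the loop-closure r₂e^{iθ₂}+r₃e^{iθ₃}=r₁+r₄e^{iθ₄} gives r₂ω₂e^{iθ₂}+r₃ω₃e^{iθ₃}=r₄ω₄e^{iθ₄}.
Eliminating the other unknown: ω₃ = r₂ω₂ sin(θ₄−θ₂) / [r₃ sin(θ₃−θ₄)].
Numerator sine = +0.05408; denominator sine = -0.87121.
Result = 0.165·1.42·(+0.05408) / (0.4933·(-0.87121)) = -0.029482 rad/s; magnitude 0.029482 rad/s.

0.0295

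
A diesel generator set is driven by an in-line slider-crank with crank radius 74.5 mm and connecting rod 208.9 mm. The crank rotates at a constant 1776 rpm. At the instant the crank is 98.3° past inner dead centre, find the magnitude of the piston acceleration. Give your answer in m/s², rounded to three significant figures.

1310

ω = 2π·1776/60 = 186 rad/s
x(θ) = r cosθ + √(L² − r² sin²θ); with ω constant, a = ω²·d²x/dθ².
d²x/dθ² = −r cosθ − r²(cos2θ)/√u − r⁴ sin²2θ/(4u^{3/2}),  u = L² − r² sin²θ = 0.0382046 m².
Substituting r = 0.0745 m, L = 0.2089 m, θ = 98.3°: d²x/dθ² = +0.037883 m.
a = ω²·d²x/dθ² = (186)²·(+0.037883) = +1310.3 m/s²;  |a| = 1310.3 m/s².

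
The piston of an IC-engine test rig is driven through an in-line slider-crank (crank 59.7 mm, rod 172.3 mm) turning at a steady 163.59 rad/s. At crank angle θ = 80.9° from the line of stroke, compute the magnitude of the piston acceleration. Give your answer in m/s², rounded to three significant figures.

ω = 163.6 rad/s
x(θ) = r cosθ + √(L² − r² sin²θ); with ω constant, a = ω²·d²x/dθ².
d²x/dθ² = −r cosθ − r²(cos2θ)/√u − r⁴ sin²2θ/(4u^{3/2}),  u = L² − r² sin²θ = 0.0262124 m².
Substituting r = 0.0597 m, L = 0.1723 m, θ = 80.9°: d²x/dθ² = +0.011397 m.
a = ω²·d²x/dθ² = (163.6)²·(+0.011397) = +305.02 m/s²;  |a| = 305.02 m/s².

305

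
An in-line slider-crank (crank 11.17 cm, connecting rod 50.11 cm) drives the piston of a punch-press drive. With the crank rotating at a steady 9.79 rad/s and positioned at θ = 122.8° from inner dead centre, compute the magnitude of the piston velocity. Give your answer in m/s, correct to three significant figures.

ω = 9.79 rad/s
For an in-line slider-crank, x = r cosθ + √(L² − r² sin²θ), so v = −rω sinθ·[1 + r cosθ/√(L² − r² sin²θ)].
With r = 0.1117 m, L = 0.5011 m, θ = 122.8°: √(L² − r² sin²θ) = 0.49223 m.
v = −0.1117·9.79·0.84057·[1 + 0.1117·-0.54171/0.49223] = -0.8062 m/s.
|v| = 0.8062 m/s.

0.806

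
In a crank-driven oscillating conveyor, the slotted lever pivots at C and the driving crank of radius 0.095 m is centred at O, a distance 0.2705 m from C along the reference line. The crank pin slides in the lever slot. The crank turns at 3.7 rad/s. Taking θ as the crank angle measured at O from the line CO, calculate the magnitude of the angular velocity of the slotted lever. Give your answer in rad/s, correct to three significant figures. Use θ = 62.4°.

0.731

ω = 3.7 rad/s
Crank pin A relative to C: A = (d + r cosθ, r sinθ); lever angle φ = atan2(r sinθ, d + r cosθ).
Differentiating tanφ: φ̇ = rω(d cosθ + r)/(d² + r² + 2dr cosθ).
d² + r² + 2dr cosθ = |CA|² = 0.106006 m²;  d cosθ + r = +0.22032 m.
|ω_lever| = |0.095·3.7·+0.22032| / 0.106006 = 0.73055 rad/s.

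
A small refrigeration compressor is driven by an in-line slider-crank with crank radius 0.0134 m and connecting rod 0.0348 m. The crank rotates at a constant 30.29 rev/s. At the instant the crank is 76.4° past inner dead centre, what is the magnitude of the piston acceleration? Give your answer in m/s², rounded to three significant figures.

ω = 2π·30.3 = 190.3 rad/s
x(θ) = r cosθ + √(L² − r² sin²θ); with ω constant, a = ω²·d²x/dθ².
d²x/dθ² = −r cosθ − r²(cos2θ)/√u − r⁴ sin²2θ/(4u^{3/2}),  u = L² − r² sin²θ = 0.00104141 m².
Substituting r = 0.0134 m, L = 0.0348 m, θ = 76.4°: d²x/dθ² = +0.0017478 m.
a = ω²·d²x/dθ² = (190.3)²·(+0.0017478) = +63.308 m/s²;  |a| = 63.308 m/s².

63.3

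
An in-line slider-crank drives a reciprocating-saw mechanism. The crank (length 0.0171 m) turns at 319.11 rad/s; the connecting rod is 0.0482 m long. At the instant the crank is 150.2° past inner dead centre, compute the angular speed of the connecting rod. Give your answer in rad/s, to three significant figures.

ω = 319.1 rad/s
The rod makes angle φ with the slider axis where L sinφ = r sinθ; differentiating, L cosφ·φ̇ = r ω cosθ.
L cosφ = √(L² − r² sin²θ) = 0.047445 m.
|ω_rod| = r ω |cosθ| / √(L² − r² sin²θ) = 0.0171·319.1·0.86777/0.047445 = 99.804 rad/s.

99.8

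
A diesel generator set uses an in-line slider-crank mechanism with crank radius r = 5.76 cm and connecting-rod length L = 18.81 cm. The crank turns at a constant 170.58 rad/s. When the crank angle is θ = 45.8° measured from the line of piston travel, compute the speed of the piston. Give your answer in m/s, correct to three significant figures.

ω = 170.6 rad/s
For an in-line slider-crank, x = r cosθ + √(L² − r² sin²θ), so v = −rω sinθ·[1 + r cosθ/√(L² − r² sin²θ)].
With r = 0.0576 m, L = 0.1881 m, θ = 45.8°: √(L² − r² sin²θ) = 0.18351 m.
v = −0.0576·170.6·0.71691·[1 + 0.0576·0.69717/0.18351] = -8.5853 m/s.
|v| = 8.5853 m/s.

8.59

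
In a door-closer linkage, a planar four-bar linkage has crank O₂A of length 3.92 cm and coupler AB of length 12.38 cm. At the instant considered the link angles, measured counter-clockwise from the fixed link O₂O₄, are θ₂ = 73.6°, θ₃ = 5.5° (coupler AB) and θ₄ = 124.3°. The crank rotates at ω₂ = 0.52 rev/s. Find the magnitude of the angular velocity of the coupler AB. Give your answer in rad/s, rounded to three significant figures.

0.914

ω₂ = 3.267 rad/s (from 0.52 rev/s).
Differentiating the loop-closure r₂e^{iθ₂}+r₃e^{iθ₃}=r₁+r₄e^{iθ₄} gives r₂ω₂e^{iθ₂}+r₃ω₃e^{iθ₃}=r₄ω₄e^{iθ₄}.
Eliminating the other unknown: ω₃ = r₂ω₂ sin(θ₄−θ₂) / [r₃ sin(θ₃−θ₄)].
Numerator sine = +0.77384; denominator sine = -0.87631.
Result = 0.0392·3.267·(+0.77384) / (0.1238·(-0.87631)) = -0.91357 rad/s; magnitude 0.91357 rad/s.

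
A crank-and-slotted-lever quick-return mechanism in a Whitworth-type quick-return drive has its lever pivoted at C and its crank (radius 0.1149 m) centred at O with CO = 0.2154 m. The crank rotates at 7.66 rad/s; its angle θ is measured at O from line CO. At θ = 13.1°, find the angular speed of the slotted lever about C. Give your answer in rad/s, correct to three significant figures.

ω = 7.66 rad/s
Crank pin A relative to C: A = (d + r cosθ, r sinθ); lever angle φ = atan2(r sinθ, d + r cosθ).
Differentiating tanφ: φ̇ = rω(d cosθ + r)/(d² + r² + 2dr cosθ).
d² + r² + 2dr cosθ = |CA|² = 0.10781 m²;  d cosθ + r = +0.32469 m.
|ω_lever| = |0.1149·7.66·+0.32469| / 0.10781 = 2.6507 rad/s.

2.65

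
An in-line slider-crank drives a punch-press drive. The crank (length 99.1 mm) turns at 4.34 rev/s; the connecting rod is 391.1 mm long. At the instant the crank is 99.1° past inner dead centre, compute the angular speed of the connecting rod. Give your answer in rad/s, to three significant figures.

ω = 27.27 rad/s (converted from 4.34 rev/s).
The rod makes angle φ with the slider axis where L sinφ = r sinθ; differentiating, L cosφ·φ̇ = r ω cosθ.
L cosφ = √(L² − r² sin²θ) = 0.37866 m.
|ω_rod| = r ω |cosθ| / √(L² − r² sin²θ) = 0.0991·27.27·0.15816/0.37866 = 1.1287 rad/s.

1.13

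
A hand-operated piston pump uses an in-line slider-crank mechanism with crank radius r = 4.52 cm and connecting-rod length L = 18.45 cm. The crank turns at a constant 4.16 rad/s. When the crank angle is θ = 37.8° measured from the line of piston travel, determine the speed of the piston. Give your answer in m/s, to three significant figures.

ω = 4.16 rad/s
For an in-line slider-crank, x = r cosθ + √(L² − r² sin²θ), so v = −rω sinθ·[1 + r cosθ/√(L² − r² sin²θ)].
With r = 0.0452 m, L = 0.1845 m, θ = 37.8°: √(L² − r² sin²θ) = 0.18241 m.
v = −0.0452·4.16·0.61291·[1 + 0.0452·0.79016/0.18241] = -0.13781 m/s.
|v| = 0.13781 m/s.

0.138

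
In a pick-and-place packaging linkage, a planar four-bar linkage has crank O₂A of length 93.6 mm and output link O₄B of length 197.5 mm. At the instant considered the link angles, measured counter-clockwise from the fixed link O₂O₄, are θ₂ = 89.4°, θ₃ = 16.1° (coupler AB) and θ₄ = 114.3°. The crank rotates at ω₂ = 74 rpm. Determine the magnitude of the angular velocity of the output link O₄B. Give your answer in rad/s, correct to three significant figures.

3.55

ω₂ = 7.749 rad/s (from 74 rpm).
Differentiating the loop-closure r₂e^{iθ₂}+r₃e^{iθ₃}=r₁+r₄e^{iθ₄} gives r₂ω₂e^{iθ₂}+r₃ω₃e^{iθ₃}=r₄ω₄e^{iθ₄}.
Eliminating the other unknown: ω₄ = r₂ω₂ sin(θ₂−θ₃) / [r₄ sin(θ₄−θ₃)].
Numerator sine = +0.95782; denominator sine = +0.98978.
Result = 0.0936·7.749·(+0.95782) / (0.1975·(+0.98978)) = +3.554 rad/s; magnitude 3.554 rad/s.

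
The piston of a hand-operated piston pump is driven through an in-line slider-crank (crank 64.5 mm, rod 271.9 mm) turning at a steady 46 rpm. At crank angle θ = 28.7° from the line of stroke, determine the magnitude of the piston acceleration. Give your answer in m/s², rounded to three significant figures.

ω = 2π·46/60 = 4.817 rad/s
x(θ) = r cosθ + √(L² − r² sin²θ); with ω constant, a = ω²·d²x/dθ².
d²x/dθ² = −r cosθ − r²(cos2θ)/√u − r⁴ sin²2θ/(4u^{3/2}),  u = L² − r² sin²θ = 0.0729702 m².
Substituting r = 0.0645 m, L = 0.2719 m, θ = 28.7°: d²x/dθ² = -0.065029 m.
a = ω²·d²x/dθ² = (4.817)²·(-0.065029) = -1.509 m/s²;  |a| = 1.509 m/s².

1.51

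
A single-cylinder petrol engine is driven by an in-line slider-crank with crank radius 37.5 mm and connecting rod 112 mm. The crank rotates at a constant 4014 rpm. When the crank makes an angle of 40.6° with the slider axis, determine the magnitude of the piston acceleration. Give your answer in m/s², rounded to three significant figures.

ω = 2π·4014/60 = 420.3 rad/s
x(θ) = r cosθ + √(L² − r² sin²θ); with ω constant, a = ω²·d²x/dθ².
d²x/dθ² = −r cosθ − r²(cos2θ)/√u − r⁴ sin²2θ/(4u^{3/2}),  u = L² − r² sin²θ = 0.0119484 m².
Substituting r = 0.0375 m, L = 0.112 m, θ = 40.6°: d²x/dθ² = -0.03081 m.
a = ω²·d²x/dθ² = (420.3)²·(-0.03081) = -5443.9 m/s²;  |a| = 5443.9 m/s².

5440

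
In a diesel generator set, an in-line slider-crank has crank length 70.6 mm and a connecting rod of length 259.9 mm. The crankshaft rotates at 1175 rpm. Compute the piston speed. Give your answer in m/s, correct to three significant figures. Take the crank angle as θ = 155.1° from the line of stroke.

2.75

ω = 2π·1175/60 = 123 rad/s
For an in-line slider-crank, x = r cosθ + √(L² − r² sin²θ), so v = −rω sinθ·[1 + r cosθ/√(L² − r² sin²θ)].
With r = 0.0706 m, L = 0.2599 m, θ = 155.1°: √(L² − r² sin²θ) = 0.25819 m.
v = −0.0706·123·0.42104·[1 + 0.0706·-0.90704/0.25819] = -2.7504 m/s.
|v| = 2.7504 m/s.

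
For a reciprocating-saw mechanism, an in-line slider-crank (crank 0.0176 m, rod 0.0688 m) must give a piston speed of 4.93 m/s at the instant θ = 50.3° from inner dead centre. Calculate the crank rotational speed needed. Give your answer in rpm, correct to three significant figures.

2980

For an in-line slider-crank, |v_piston| = rω|sinθ|·[1 + r cosθ/√(L² − r² sin²θ)].
With r = 0.0176 m, L = 0.0688 m, θ = 50.3°: the bracketed kinematic factor |dx/dθ| = 0.015798 m.
ω = v/|dx/dθ| = 4.93/0.015798 = 312.06 rad/s.
N = 60ω/(2π) = 2979.9 rpm.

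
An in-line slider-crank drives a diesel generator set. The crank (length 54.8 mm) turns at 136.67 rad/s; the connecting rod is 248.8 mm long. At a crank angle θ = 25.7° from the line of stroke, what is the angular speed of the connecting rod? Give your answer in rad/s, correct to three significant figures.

ω = 136.7 rad/s
The rod makes angle φ with the slider axis where L sinφ = r sinθ; differentiating, L cosφ·φ̇ = r ω cosθ.
L cosφ = √(L² − r² sin²θ) = 0.24766 m.
|ω_rod| = r ω |cosθ| / √(L² − r² sin²θ) = 0.0548·136.7·0.90108/0.24766 = 27.249 rad/s.

27.2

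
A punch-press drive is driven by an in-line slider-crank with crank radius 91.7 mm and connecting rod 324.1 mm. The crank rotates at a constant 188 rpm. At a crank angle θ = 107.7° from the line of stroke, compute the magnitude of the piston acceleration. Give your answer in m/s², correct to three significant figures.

19.2

ω = 2π·188/60 = 19.69 rad/s
x(θ) = r cosθ + √(L² − r² sin²θ); with ω constant, a = ω²·d²x/dθ².
d²x/dθ² = −r cosθ − r²(cos2θ)/√u − r⁴ sin²2θ/(4u^{3/2}),  u = L² − r² sin²θ = 0.0974092 m².
Substituting r = 0.0917 m, L = 0.3241 m, θ = 107.7°: d²x/dθ² = +0.049646 m.
a = ω²·d²x/dθ² = (19.69)²·(+0.049646) = +19.242 m/s²;  |a| = 19.242 m/s².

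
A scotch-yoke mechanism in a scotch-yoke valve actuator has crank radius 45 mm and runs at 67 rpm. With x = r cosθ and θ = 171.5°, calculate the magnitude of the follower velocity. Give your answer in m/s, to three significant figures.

ω = 7.016 rad/s (from 67 rpm).
x = r cosθ ⇒ ẋ = −rω sinθ.
|v| = rω|sinθ| = 0.045·7.016·|sin 171.5°| = 0.046668 m/s.

0.0467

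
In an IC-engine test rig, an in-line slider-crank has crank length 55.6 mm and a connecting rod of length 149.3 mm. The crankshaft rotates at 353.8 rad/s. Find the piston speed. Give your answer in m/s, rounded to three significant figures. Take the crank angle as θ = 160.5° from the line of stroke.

4.24

ω = 353.8 rad/s
For an in-line slider-crank, x = r cosθ + √(L² − r² sin²θ), so v = −rω sinθ·[1 + r cosθ/√(L² − r² sin²θ)].
With r = 0.0556 m, L = 0.1493 m, θ = 160.5°: √(L² − r² sin²θ) = 0.14814 m.
v = −0.0556·353.8·0.33381·[1 + 0.0556·-0.94264/0.14814] = -4.2433 m/s.
|v| = 4.2433 m/s.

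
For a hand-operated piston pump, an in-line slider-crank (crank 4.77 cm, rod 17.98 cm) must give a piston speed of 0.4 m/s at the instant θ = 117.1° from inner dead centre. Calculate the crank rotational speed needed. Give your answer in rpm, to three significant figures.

For an in-line slider-crank, |v_piston| = rω|sinθ|·[1 + r cosθ/√(L² − r² sin²θ)].
With r = 0.0477 m, L = 0.1798 m, θ = 117.1°: the bracketed kinematic factor |dx/dθ| = 0.037182 m.
ω = v/|dx/dθ| = 0.4/0.037182 = 10.758 rad/s.
N = 60ω/(2π) = 102.73 rpm.

103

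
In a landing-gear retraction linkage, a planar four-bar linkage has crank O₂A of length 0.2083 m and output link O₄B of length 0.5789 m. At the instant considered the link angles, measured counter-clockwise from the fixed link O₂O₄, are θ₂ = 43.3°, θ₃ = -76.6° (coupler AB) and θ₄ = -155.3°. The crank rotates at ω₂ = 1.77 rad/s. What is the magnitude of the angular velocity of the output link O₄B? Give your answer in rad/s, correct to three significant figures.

0.563

ω₂ = 1.77 rad/s
Differentiating the loop-closure r₂e^{iθ₂}+r₃e^{iθ₃}=r₁+r₄e^{iθ₄} gives r₂ω₂e^{iθ₂}+r₃ω₃e^{iθ₃}=r₄ω₄e^{iθ₄}.
Eliminating the other unknown: ω₄ = r₂ω₂ sin(θ₂−θ₃) / [r₄ sin(θ₄−θ₃)].
Numerator sine = +0.86690; denominator sine = -0.98061.
Result = 0.2083·1.77·(+0.86690) / (0.5789·(-0.98061)) = -0.56303 rad/s; magnitude 0.56303 rad/s.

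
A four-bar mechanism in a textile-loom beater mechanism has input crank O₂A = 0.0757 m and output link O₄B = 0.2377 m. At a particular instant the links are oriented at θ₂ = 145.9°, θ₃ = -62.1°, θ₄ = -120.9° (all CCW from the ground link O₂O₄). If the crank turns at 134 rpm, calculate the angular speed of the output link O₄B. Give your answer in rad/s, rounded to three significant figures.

2.45

ω₂ = 14.03 rad/s (from 134 rpm).
Differentiating the loop-closure r₂e^{iθ₂}+r₃e^{iθ₃}=r₁+r₄e^{iθ₄} gives r₂ω₂e^{iθ₂}+r₃ω₃e^{iθ₃}=r₄ω₄e^{iθ₄}.
Eliminating the other unknown: ω₄ = r₂ω₂ sin(θ₂−θ₃) / [r₄ sin(θ₄−θ₃)].
Numerator sine = -0.46947; denominator sine = -0.85536.
Result = 0.0757·14.03·(-0.46947) / (0.2377·(-0.85536)) = +2.4528 rad/s; magnitude 2.4528 rad/s.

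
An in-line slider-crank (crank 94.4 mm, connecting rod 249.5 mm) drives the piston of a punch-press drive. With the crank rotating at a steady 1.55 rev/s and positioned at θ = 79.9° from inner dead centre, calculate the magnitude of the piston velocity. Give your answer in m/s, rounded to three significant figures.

ω = 2π·1.55 = 9.739 rad/s
For an in-line slider-crank, x = r cosθ + √(L² − r² sin²θ), so v = −rω sinθ·[1 + r cosθ/√(L² − r² sin²θ)].
With r = 0.0944 m, L = 0.2495 m, θ = 79.9°: √(L² − r² sin²θ) = 0.23154 m.
v = −0.0944·9.739·0.98450·[1 + 0.0944·0.17537/0.23154] = -0.96982 m/s.
|v| = 0.96982 m/s.

0.970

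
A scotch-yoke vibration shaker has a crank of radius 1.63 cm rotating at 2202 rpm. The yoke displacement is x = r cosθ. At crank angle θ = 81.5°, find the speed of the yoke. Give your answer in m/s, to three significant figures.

ω = 230.6 rad/s (from 2202 rpm).
x = r cosθ ⇒ ẋ = −rω sinθ.
|v| = rω|sinθ| = 0.0163·230.6·|sin 81.5°| = 3.7174 m/s.

3.72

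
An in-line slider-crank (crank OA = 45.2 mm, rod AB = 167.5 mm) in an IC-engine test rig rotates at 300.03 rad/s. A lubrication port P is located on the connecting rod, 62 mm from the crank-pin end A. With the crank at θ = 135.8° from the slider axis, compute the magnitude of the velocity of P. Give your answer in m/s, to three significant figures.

ω = 300 rad/s.  Crank-pin speed |V_A| = rω = 13.561 m/s, perpendicular to OA.
Rod angle: sinφ = −(r/L) sinθ ⇒ φ = -10.844°; ω_rod = −rω cosθ/√(L²−r²sin²θ) = +59.099 rad/s.
V_P = V_A + ω_rod × AP, with AP = 0.062 m along the rod.
Components: V_Px = −rω sinθ − a·ω_rod·sinφ = -8.7652 m/s;  V_Py = rω cosθ + a·ω_rod·cosφ = -6.1236 m/s.
|V_P| = √(V_Px² + V_Py²) = 10.692 m/s.

10.7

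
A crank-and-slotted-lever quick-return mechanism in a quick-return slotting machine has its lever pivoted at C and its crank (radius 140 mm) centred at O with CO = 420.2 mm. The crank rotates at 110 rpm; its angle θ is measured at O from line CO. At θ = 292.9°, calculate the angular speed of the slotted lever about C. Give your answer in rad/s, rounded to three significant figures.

ω = 11.52 rad/s (from 110 rpm).
Crank pin A relative to C: A = (d + r cosθ, r sinθ); lever angle φ = atan2(r sinθ, d + r cosθ).
Differentiating tanφ: φ̇ = rω(d cosθ + r)/(d² + r² + 2dr cosθ).
d² + r² + 2dr cosθ = |CA|² = 0.241951 m²;  d cosθ + r = +0.30351 m.
|ω_lever| = |0.14·11.52·+0.30351| / 0.241951 = 2.023 rad/s.

2.02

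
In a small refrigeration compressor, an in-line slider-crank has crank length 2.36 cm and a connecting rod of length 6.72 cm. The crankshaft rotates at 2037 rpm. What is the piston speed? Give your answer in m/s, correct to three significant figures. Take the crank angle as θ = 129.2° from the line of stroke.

3.00

ω = 2π·2037/60 = 213.3 rad/s
For an in-line slider-crank, x = r cosθ + √(L² − r² sin²θ), so v = −rω sinθ·[1 + r cosθ/√(L² − r² sin²θ)].
With r = 0.0236 m, L = 0.0672 m, θ = 129.2°: √(L² − r² sin²θ) = 0.064663 m.
v = −0.0236·213.3·0.77494·[1 + 0.0236·-0.63203/0.064663] = -3.0013 m/s.
|v| = 3.0013 m/s.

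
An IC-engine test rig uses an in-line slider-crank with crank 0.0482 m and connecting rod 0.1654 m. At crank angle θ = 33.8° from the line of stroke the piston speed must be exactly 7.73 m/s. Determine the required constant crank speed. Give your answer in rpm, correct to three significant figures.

For an in-line slider-crank, |v_piston| = rω|sinθ|·[1 + r cosθ/√(L² − r² sin²θ)].
With r = 0.0482 m, L = 0.1654 m, θ = 33.8°: the bracketed kinematic factor |dx/dθ| = 0.033394 m.
ω = v/|dx/dθ| = 7.73/0.033394 = 231.48 rad/s.
N = 60ω/(2π) = 2210.5 rpm.

2210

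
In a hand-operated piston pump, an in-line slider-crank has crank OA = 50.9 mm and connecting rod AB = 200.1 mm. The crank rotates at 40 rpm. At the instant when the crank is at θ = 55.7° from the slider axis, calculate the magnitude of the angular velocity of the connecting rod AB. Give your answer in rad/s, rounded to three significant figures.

0.614

ω = 4.189 rad/s (converted from 40 rpm).
The rod makes angle φ with the slider axis where L sinφ = r sinθ; differentiating, L cosφ·φ̇ = r ω cosθ.
L cosφ = √(L² − r² sin²θ) = 0.19563 m.
|ω_rod| = r ω |cosθ| / √(L² − r² sin²θ) = 0.0509·4.189·0.56353/0.19563 = 0.61416 rad/s.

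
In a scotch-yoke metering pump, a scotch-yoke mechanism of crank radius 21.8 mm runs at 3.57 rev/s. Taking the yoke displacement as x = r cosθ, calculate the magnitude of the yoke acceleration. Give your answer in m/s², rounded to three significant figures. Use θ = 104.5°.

2.75

ω = 22.43 rad/s (from 3.57 rev/s).
x = r cosθ ⇒ ẍ = −rω² cosθ (ω constant).
|a| = rω²|cosθ| = 0.0218·(22.43)²·|cos 104.5°| = 2.7463 m/s².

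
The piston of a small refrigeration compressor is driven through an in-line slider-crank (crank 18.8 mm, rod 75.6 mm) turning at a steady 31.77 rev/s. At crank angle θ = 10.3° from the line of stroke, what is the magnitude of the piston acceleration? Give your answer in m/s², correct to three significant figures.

ω = 2π·31.8 = 199.6 rad/s
x(θ) = r cosθ + √(L² − r² sin²θ); with ω constant, a = ω²·d²x/dθ².
d²x/dθ² = −r cosθ − r²(cos2θ)/√u − r⁴ sin²2θ/(4u^{3/2}),  u = L² − r² sin²θ = 0.00570406 m².
Substituting r = 0.0188 m, L = 0.0756 m, θ = 10.3°: d²x/dθ² = -0.022887 m.
a = ω²·d²x/dθ² = (199.6)²·(-0.022887) = -911.96 m/s²;  |a| = 911.96 m/s².

912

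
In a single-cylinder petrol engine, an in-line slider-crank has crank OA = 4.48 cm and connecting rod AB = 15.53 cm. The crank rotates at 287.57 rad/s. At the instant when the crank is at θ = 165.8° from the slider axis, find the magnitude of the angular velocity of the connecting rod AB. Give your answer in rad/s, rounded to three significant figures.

ω = 287.6 rad/s
The rod makes angle φ with the slider axis where L sinφ = r sinθ; differentiating, L cosφ·φ̇ = r ω cosθ.
L cosφ = √(L² − r² sin²θ) = 0.15491 m.
|ω_rod| = r ω |cosθ| / √(L² − r² sin²θ) = 0.0448·287.6·0.96945/0.15491 = 80.624 rad/s.

80.6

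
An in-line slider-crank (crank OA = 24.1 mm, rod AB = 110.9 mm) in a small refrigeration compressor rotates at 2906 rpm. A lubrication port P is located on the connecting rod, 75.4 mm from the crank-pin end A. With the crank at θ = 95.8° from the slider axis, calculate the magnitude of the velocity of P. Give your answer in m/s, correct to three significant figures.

ω = 304.3 rad/s.  Crank-pin speed |V_A| = rω = 7.334 m/s, perpendicular to OA.
Rod angle: sinφ = −(r/L) sinθ ⇒ φ = -12.486°; ω_rod = −rω cosθ/√(L²−r²sin²θ) = +6.8449 rad/s.
V_P = V_A + ω_rod × AP, with AP = 0.0754 m along the rod.
Components: V_Px = −rω sinθ − a·ω_rod·sinφ = -7.1849 m/s;  V_Py = rω cosθ + a·ω_rod·cosφ = -0.23725 m/s.
|V_P| = √(V_Px² + V_Py²) = 7.1888 m/s.

7.19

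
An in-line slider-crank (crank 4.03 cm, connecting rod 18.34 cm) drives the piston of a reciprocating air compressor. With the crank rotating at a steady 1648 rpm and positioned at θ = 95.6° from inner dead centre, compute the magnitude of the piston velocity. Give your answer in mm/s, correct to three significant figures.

6770

ω = 2π·1648/60 = 172.6 rad/s
For an in-line slider-crank, x = r cosθ + √(L² − r² sin²θ), so v = −rω sinθ·[1 + r cosθ/√(L² − r² sin²θ)].
With r = 0.0403 m, L = 0.1834 m, θ = 95.6°: √(L² − r² sin²θ) = 0.17896 m.
v = −0.0403·172.6·0.99523·[1 + 0.0403·-0.09758/0.17896] = -6.7696 m/s.
|v| = 6.7696 m/s = 6769.6 mm/s.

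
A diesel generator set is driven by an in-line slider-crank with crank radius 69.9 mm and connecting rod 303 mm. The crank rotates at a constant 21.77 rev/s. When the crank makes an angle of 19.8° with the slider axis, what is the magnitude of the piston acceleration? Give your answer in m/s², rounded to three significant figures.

ω = 2π·21.8 = 136.8 rad/s
x(θ) = r cosθ + √(L² − r² sin²θ); with ω constant, a = ω²·d²x/dθ².
d²x/dθ² = −r cosθ − r²(cos2θ)/√u − r⁴ sin²2θ/(4u^{3/2}),  u = L² − r² sin²θ = 0.0912484 m².
Substituting r = 0.0699 m, L = 0.303 m, θ = 19.8°: d²x/dθ² = -0.078319 m.
a = ω²·d²x/dθ² = (136.8)²·(-0.078319) = -1465.3 m/s²;  |a| = 1465.3 m/s².

1470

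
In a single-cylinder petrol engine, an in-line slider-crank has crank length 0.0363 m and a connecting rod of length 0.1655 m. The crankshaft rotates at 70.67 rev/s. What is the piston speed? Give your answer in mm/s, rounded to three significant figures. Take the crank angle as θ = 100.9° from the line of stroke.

15200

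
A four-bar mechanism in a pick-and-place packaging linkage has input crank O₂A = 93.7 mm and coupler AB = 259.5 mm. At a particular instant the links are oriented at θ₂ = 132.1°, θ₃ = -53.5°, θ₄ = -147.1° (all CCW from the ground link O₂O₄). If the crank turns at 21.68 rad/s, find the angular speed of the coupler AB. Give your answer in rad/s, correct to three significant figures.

7.74

ω₂ = 21.68 rad/s
Differentiating the loop-closure r₂e^{iθ₂}+r₃e^{iθ₃}=r₁+r₄e^{iθ₄} gives r₂ω₂e^{iθ₂}+r₃ω₃e^{iθ₃}=r₄ω₄e^{iθ₄}.
Eliminating the other unknown: ω₃ = r₂ω₂ sin(θ₄−θ₂) / [r₃ sin(θ₃−θ₄)].
Numerator sine = +0.98714; denominator sine = +0.99803.
Result = 0.0937·21.68·(+0.98714) / (0.2595·(+0.99803)) = +7.7428 rad/s; magnitude 7.7428 rad/s.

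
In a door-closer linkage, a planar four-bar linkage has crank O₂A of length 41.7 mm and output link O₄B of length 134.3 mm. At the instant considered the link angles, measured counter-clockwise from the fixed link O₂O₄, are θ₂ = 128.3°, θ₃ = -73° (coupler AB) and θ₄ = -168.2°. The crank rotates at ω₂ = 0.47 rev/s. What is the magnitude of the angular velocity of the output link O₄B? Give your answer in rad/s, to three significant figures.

0.334

ω₂ = 2.953 rad/s (from 0.47 rev/s).
Differentiating the loop-closure r₂e^{iθ₂}+r₃e^{iθ₃}=r₁+r₄e^{iθ₄} gives r₂ω₂e^{iθ₂}+r₃ω₃e^{iθ₃}=r₄ω₄e^{iθ₄}.
Eliminating the other unknown: ω₄ = r₂ω₂ sin(θ₂−θ₃) / [r₄ sin(θ₄−θ₃)].
Numerator sine = -0.36325; denominator sine = -0.99588.
Result = 0.0417·2.953·(-0.36325) / (0.1343·(-0.99588)) = +0.33445 rad/s; magnitude 0.33445 rad/s.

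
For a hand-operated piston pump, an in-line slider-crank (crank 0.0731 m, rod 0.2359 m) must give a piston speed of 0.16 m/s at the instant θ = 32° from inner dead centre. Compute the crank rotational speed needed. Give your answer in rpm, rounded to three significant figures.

For an in-line slider-crank, |v_piston| = rω|sinθ|·[1 + r cosθ/√(L² − r² sin²θ)].
With r = 0.0731 m, L = 0.2359 m, θ = 32°: the bracketed kinematic factor |dx/dθ| = 0.049057 m.
ω = v/|dx/dθ| = 0.16/0.049057 = 3.2615 rad/s.
N = 60ω/(2π) = 31.145 rpm.

31.1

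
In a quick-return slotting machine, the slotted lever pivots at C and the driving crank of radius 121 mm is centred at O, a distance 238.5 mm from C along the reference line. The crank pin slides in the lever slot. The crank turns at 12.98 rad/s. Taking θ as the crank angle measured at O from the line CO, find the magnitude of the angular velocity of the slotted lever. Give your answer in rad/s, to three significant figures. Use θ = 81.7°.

3.06

ω = 12.98 rad/s
Crank pin A relative to C: A = (d + r cosθ, r sinθ); lever angle φ = atan2(r sinθ, d + r cosθ).
Differentiating tanφ: φ̇ = rω(d cosθ + r)/(d² + r² + 2dr cosθ).
d² + r² + 2dr cosθ = |CA|² = 0.0798551 m²;  d cosθ + r = +0.15543 m.
|ω_lever| = |0.121·12.98·+0.15543| / 0.0798551 = 3.057 rad/s.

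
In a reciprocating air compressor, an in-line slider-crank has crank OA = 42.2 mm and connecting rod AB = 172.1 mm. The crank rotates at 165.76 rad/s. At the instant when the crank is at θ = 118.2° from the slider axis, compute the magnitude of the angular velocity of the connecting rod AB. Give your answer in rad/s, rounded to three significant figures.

19.7

ω = 165.8 rad/s
The rod makes angle φ with the slider axis where L sinφ = r sinθ; differentiating, L cosφ·φ̇ = r ω cosθ.
L cosφ = √(L² − r² sin²θ) = 0.16803 m.
|ω_rod| = r ω |cosθ| / √(L² − r² sin²θ) = 0.0422·165.8·0.47255/0.16803 = 19.672 rad/s.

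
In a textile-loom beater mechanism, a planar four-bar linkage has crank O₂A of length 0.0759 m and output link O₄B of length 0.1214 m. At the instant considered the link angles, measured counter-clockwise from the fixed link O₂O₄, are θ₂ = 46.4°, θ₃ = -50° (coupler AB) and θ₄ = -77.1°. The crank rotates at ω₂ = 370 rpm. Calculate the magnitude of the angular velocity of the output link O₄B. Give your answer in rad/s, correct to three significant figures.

52.8

ω₂ = 38.75 rad/s (from 370 rpm).
Differentiating the loop-closure r₂e^{iθ₂}+r₃e^{iθ₃}=r₁+r₄e^{iθ₄} gives r₂ω₂e^{iθ₂}+r₃ω₃e^{iθ₃}=r₄ω₄e^{iθ₄}.
Eliminating the other unknown: ω₄ = r₂ω₂ sin(θ₂−θ₃) / [r₄ sin(θ₄−θ₃)].
Numerator sine = +0.99377; denominator sine = -0.45554.
Result = 0.0759·38.75·(+0.99377) / (0.1214·(-0.45554)) = -52.845 rad/s; magnitude 52.845 rad/s.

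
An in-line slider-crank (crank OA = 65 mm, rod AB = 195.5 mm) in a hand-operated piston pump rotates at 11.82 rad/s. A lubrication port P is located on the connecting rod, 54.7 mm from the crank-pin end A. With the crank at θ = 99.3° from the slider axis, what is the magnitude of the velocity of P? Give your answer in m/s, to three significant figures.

0.751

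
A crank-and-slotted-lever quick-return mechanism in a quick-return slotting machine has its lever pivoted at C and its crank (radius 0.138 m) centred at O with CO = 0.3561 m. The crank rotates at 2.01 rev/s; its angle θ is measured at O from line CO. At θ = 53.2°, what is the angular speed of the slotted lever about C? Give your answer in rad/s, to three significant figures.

2.99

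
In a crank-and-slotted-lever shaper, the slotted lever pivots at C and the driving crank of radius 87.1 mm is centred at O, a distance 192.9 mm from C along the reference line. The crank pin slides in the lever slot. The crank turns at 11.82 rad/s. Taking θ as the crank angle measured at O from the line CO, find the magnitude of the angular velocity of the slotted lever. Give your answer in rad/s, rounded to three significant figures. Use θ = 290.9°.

ω = 11.82 rad/s
Crank pin A relative to C: A = (d + r cosθ, r sinθ); lever angle φ = atan2(r sinθ, d + r cosθ).
Differentiating tanφ: φ̇ = rω(d cosθ + r)/(d² + r² + 2dr cosθ).
d² + r² + 2dr cosθ = |CA|² = 0.0567844 m²;  d cosθ + r = +0.15591 m.
|ω_lever| = |0.0871·11.82·+0.15591| / 0.0567844 = 2.8268 rad/s.

2.83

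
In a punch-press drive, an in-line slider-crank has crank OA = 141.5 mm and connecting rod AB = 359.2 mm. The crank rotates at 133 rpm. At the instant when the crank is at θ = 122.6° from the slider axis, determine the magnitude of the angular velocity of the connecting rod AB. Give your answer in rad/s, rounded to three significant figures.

3.13

ω = 13.93 rad/s (converted from 133 rpm).
The rod makes angle φ with the slider axis where L sinφ = r sinθ; differentiating, L cosφ·φ̇ = r ω cosθ.
L cosφ = √(L² − r² sin²θ) = 0.33884 m.
|ω_rod| = r ω |cosθ| / √(L² − r² sin²θ) = 0.1415·13.93·0.53877/0.33884 = 3.1336 rad/s.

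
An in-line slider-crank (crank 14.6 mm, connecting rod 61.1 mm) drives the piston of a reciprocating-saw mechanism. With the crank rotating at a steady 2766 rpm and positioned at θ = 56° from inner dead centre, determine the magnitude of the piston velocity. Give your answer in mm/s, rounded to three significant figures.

ω = 2π·2766/60 = 289.7 rad/s
For an in-line slider-crank, x = r cosθ + √(L² − r² sin²θ), so v = −rω sinθ·[1 + r cosθ/√(L² − r² sin²θ)].
With r = 0.0146 m, L = 0.0611 m, θ = 56°: √(L² − r² sin²θ) = 0.059889 m.
v = −0.0146·289.7·0.82904·[1 + 0.0146·0.55919/0.059889] = -3.9839 m/s.
|v| = 3.9839 m/s = 3983.9 mm/s.

3980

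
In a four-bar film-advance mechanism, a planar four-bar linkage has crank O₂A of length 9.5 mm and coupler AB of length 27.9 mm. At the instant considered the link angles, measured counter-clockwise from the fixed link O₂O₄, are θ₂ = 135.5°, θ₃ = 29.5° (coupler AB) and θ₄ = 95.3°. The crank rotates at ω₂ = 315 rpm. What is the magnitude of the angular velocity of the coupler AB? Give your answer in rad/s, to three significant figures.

7.95

ω₂ = 32.99 rad/s (from 315 rpm).
Differentiating the loop-closure r₂e^{iθ₂}+r₃e^{iθ₃}=r₁+r₄e^{iθ₄} gives r₂ω₂e^{iθ₂}+r₃ω₃e^{iθ₃}=r₄ω₄e^{iθ₄}.
Eliminating the other unknown: ω₃ = r₂ω₂ sin(θ₄−θ₂) / [r₃ sin(θ₃−θ₄)].
Numerator sine = -0.64546; denominator sine = -0.91212.
Result = 0.0095·32.99·(-0.64546) / (0.0279·(-0.91212)) = +7.9483 rad/s; magnitude 7.9483 rad/s.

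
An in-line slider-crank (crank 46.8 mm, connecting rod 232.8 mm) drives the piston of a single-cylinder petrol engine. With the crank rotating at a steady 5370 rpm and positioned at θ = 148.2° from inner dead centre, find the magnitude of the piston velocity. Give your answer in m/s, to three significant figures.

11.5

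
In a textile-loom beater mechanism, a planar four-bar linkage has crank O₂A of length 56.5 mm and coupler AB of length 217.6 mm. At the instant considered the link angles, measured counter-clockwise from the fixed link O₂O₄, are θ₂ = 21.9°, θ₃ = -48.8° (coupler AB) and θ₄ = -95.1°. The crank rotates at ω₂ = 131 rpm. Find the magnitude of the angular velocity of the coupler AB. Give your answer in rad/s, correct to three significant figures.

ω₂ = 13.72 rad/s (from 131 rpm).
Differentiating the loop-closure r₂e^{iθ₂}+r₃e^{iθ₃}=r₁+r₄e^{iθ₄} gives r₂ω₂e^{iθ₂}+r₃ω₃e^{iθ₃}=r₄ω₄e^{iθ₄}.
Eliminating the other unknown: ω₃ = r₂ω₂ sin(θ₄−θ₂) / [r₃ sin(θ₃−θ₄)].
Numerator sine = -0.89101; denominator sine = +0.72297.
Result = 0.0565·13.72·(-0.89101) / (0.2176·(+0.72297)) = -4.3899 rad/s; magnitude 4.3899 rad/s.

4.39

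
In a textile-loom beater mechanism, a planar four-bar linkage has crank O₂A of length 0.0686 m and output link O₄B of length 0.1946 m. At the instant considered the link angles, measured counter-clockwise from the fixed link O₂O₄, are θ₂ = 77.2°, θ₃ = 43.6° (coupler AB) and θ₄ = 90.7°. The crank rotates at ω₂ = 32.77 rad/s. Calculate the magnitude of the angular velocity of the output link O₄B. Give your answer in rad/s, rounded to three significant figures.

8.73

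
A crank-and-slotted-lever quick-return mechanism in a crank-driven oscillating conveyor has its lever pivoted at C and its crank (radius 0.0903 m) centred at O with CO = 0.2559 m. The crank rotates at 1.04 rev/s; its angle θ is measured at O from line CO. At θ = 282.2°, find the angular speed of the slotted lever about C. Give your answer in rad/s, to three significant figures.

1.02

ω = 6.535 rad/s (from 1.04 rev/s).
Crank pin A relative to C: A = (d + r cosθ, r sinθ); lever angle φ = atan2(r sinθ, d + r cosθ).
Differentiating tanφ: φ̇ = rω(d cosθ + r)/(d² + r² + 2dr cosθ).
d² + r² + 2dr cosθ = |CA|² = 0.0834054 m²;  d cosθ + r = +0.14438 m.
|ω_lever| = |0.0903·6.535·+0.14438| / 0.0834054 = 1.0214 rad/s.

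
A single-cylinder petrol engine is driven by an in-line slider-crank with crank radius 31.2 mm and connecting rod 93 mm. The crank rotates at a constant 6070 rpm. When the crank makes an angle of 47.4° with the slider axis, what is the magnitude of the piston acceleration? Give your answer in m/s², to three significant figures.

8300

ω = 2π·6070/60 = 635.6 rad/s
x(θ) = r cosθ + √(L² − r² sin²θ); with ω constant, a = ω²·d²x/dθ².
d²x/dθ² = −r cosθ − r²(cos2θ)/√u − r⁴ sin²2θ/(4u^{3/2}),  u = L² − r² sin²θ = 0.00812155 m².
Substituting r = 0.0312 m, L = 0.093 m, θ = 47.4°: d²x/dθ² = -0.020536 m.
a = ω²·d²x/dθ² = (635.6)²·(-0.020536) = -8297.6 m/s²;  |a| = 8297.6 m/s².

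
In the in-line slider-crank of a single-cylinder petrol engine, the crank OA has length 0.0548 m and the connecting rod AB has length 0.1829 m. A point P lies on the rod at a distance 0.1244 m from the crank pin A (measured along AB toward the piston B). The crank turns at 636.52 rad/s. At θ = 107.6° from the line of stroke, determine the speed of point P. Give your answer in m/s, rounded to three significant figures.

31.3

ω = 636.5 rad/s.  Crank-pin speed |V_A| = rω = 34.881 m/s, perpendicular to OA.
Rod angle: sinφ = −(r/L) sinθ ⇒ φ = -16.594°; ω_rod = −rω cosθ/√(L²−r²sin²θ) = +60.172 rad/s.
V_P = V_A + ω_rod × AP, with AP = 0.1244 m along the rod.
Components: V_Px = −rω sinθ − a·ω_rod·sinφ = -31.111 m/s;  V_Py = rω cosθ + a·ω_rod·cosφ = -3.3734 m/s.
|V_P| = √(V_Px² + V_Py²) = 31.293 m/s.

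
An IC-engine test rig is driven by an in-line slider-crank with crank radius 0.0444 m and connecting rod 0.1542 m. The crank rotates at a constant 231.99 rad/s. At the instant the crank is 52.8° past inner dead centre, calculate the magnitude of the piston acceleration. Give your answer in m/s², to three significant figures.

ω = 232 rad/s
x(θ) = r cosθ + √(L² − r² sin²θ); with ω constant, a = ω²·d²x/dθ².
d²x/dθ² = −r cosθ − r²(cos2θ)/√u − r⁴ sin²2θ/(4u^{3/2}),  u = L² − r² sin²θ = 0.0225269 m².
Substituting r = 0.0444 m, L = 0.1542 m, θ = 52.8°: d²x/dθ² = -0.023579 m.
a = ω²·d²x/dθ² = (232)²·(-0.023579) = -1269 m/s²;  |a| = 1269 m/s².

1270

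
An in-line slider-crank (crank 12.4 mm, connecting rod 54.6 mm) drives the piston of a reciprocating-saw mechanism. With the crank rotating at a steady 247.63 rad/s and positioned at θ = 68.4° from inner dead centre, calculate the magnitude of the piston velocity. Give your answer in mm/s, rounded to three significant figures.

ω = 247.6 rad/s
For an in-line slider-crank, x = r cosθ + √(L² − r² sin²θ), so v = −rω sinθ·[1 + r cosθ/√(L² − r² sin²θ)].
With r = 0.0124 m, L = 0.0546 m, θ = 68.4°: √(L² − r² sin²θ) = 0.053369 m.
v = −0.0124·247.6·0.92978·[1 + 0.0124·0.36812/0.053369] = -3.0992 m/s.
|v| = 3.0992 m/s = 3099.2 mm/s.

3100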